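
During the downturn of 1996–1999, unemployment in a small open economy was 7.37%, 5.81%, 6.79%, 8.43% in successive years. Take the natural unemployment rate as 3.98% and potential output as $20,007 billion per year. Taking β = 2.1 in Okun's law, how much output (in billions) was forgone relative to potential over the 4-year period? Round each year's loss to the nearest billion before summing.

$5,244 billion

Year 1996: gap = -2.1 × (7.37 - 3.98) = -7.119%, loss ≈ 20007 × 7.119/100 ≈ 1424.
Year 1997: gap = -2.1 × (5.81 - 3.98) = -3.843%, loss ≈ 20007 × 3.843/100 ≈ 769.
Year 1998: gap = -2.1 × (6.79 - 3.98) = -5.901%, loss ≈ 20007 × 5.901/100 ≈ 1181.
Year 1999: gap = -2.1 × (8.43 - 3.98) = -9.345%, loss ≈ 20007 × 9.345/100 ≈ 1870.
Total lost output = 1424 + 769 + 1181 + 1870 = 5244 billion.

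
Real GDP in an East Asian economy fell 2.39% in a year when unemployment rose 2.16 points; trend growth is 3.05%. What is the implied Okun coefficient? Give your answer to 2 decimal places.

Growth form: g_Y = g_Y* - β × Δu, so β = (g_Y* - g_Y)/Δu.
β = (3.05 + 2.39)/2.16 = 5.44/2.16 = 2.52.

β ≈ 2.52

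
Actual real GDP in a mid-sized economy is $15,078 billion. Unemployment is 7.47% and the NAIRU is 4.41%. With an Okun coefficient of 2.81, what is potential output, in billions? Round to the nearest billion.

Unemployment gap = 7.47 - 4.41 = 3.06 points, so output gap = -2.81 × 3.06 = -8.5986%.
Since Y = Y* × (1 + gap/100), Y* = 15078/0.914014 ≈ 16496 billion.

$16,496 billion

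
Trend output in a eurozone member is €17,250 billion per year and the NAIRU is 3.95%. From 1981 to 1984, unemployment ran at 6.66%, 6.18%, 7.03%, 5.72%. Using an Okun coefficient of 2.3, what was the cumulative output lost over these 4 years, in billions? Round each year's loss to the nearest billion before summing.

€3,884 billion

Year 1981: gap = -2.3 × (6.66 - 3.95) = -6.233%, loss ≈ 17250 × 6.233/100 ≈ 1075.
Year 1982: gap = -2.3 × (6.18 - 3.95) = -5.129%, loss ≈ 17250 × 5.129/100 ≈ 885.
Year 1983: gap = -2.3 × (7.03 - 3.95) = -7.084%, loss ≈ 17250 × 7.084/100 ≈ 1222.
Year 1984: gap = -2.3 × (5.72 - 3.95) = -4.071%, loss ≈ 17250 × 4.071/100 ≈ 702.
Total lost output = 1075 + 885 + 1222 + 702 = 3884 billion.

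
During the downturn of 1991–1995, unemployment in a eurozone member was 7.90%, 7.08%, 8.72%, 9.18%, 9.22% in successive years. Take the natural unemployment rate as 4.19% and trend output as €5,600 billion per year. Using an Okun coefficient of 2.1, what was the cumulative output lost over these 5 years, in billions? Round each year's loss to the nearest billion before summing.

€2,488 billion

Year 1991: gap = -2.1 × (7.9 - 4.19) = -7.791%, loss ≈ 5600 × 7.791/100 ≈ 436.
Year 1992: gap = -2.1 × (7.08 - 4.19) = -6.069%, loss ≈ 5600 × 6.069/100 ≈ 340.
Year 1993: gap = -2.1 × (8.72 - 4.19) = -9.513%, loss ≈ 5600 × 9.513/100 ≈ 533.
Year 1994: gap = -2.1 × (9.18 - 4.19) = -10.479%, loss ≈ 5600 × 10.479/100 ≈ 587.
Year 1995: gap = -2.1 × (9.22 - 4.19) = -10.563%, loss ≈ 5600 × 10.563/100 ≈ 592.
Total lost output = 436 + 340 + 533 + 587 + 592 = 2488 billion.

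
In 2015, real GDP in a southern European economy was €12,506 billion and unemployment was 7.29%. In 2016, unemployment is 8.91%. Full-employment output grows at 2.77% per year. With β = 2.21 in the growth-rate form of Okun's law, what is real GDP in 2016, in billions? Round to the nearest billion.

€12,405 billion

Δu = 8.91 - 7.29 = 1.62 points.
Okun's law (growth form): g_Y = g_Y* - β × Δu = 2.77 - 2.21 × (1.62) = 2.77 - 3.5802 = -0.8102%.
Real GDP in the next year = 12506 × (1 - 0.8102/100) = 12506 × 0.991898 ≈ 12405 billion.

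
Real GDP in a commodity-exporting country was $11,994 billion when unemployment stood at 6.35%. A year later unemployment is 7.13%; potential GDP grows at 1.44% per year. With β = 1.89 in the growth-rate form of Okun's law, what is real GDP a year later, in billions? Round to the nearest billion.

$11,990 billion

Δu = 7.13 - 6.35 = 0.78 points.
Okun's law (growth form): g_Y = g_Y* - β × Δu = 1.44 - 1.89 × (0.78) = 1.44 - 1.4742 = -0.0342%.
Real GDP in the next year = 11994 × (1 - 0.0342/100) = 11994 × 0.999658 ≈ 11990 billion.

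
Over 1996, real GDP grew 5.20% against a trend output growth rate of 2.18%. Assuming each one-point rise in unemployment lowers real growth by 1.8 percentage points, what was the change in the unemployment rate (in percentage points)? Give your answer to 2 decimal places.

-1.68 percentage points

Growth-rate Okun's law: g_Y = g_Y* - β × Δu, so Δu = (g_Y* - g_Y)/β.
Δu = (2.18 - 5.2)/1.8 = -3.02/1.8 = -1.68 percentage points.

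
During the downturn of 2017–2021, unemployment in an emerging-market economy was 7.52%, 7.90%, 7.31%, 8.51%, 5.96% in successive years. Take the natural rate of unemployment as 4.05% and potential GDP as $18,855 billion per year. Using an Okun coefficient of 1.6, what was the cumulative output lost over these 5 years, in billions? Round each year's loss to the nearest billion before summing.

$5,112 billion

Year 2017: gap = -1.6 × (7.52 - 4.05) = -5.552%, loss ≈ 18855 × 5.552/100 ≈ 1047.
Year 2018: gap = -1.6 × (7.9 - 4.05) = -6.16%, loss ≈ 18855 × 6.16/100 ≈ 1161.
Year 2019: gap = -1.6 × (7.31 - 4.05) = -5.216%, loss ≈ 18855 × 5.216/100 ≈ 983.
Year 2020: gap = -1.6 × (8.51 - 4.05) = -7.136%, loss ≈ 18855 × 7.136/100 ≈ 1345.
Year 2021: gap = -1.6 × (5.96 - 4.05) = -3.056%, loss ≈ 18855 × 3.056/100 ≈ 576.
Total lost output = 1047 + 1161 + 983 + 1345 + 576 = 5112 billion.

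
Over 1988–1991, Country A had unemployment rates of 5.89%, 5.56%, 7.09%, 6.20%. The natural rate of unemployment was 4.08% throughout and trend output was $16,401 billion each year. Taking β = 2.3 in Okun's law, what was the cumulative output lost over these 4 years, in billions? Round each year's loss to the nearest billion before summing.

Year 1988: gap = -2.3 × (5.89 - 4.08) = -4.163%, loss ≈ 16401 × 4.163/100 ≈ 683.
Year 1989: gap = -2.3 × (5.56 - 4.08) = -3.404%, loss ≈ 16401 × 3.404/100 ≈ 558.
Year 1990: gap = -2.3 × (7.09 - 4.08) = -6.923%, loss ≈ 16401 × 6.923/100 ≈ 1135.
Year 1991: gap = -2.3 × (6.2 - 4.08) = -4.876%, loss ≈ 16401 × 4.876/100 ≈ 800.
Total lost output = 683 + 558 + 1135 + 800 = 3176 billion.

$3,176 billion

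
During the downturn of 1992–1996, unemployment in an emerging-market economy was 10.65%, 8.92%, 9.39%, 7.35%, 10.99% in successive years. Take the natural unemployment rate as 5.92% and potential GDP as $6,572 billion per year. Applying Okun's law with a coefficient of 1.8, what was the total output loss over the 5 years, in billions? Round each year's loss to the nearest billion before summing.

Year 1992: gap = -1.8 × (10.65 - 5.92) = -8.514%, loss ≈ 6572 × 8.514/100 ≈ 560.
Year 1993: gap = -1.8 × (8.92 - 5.92) = -5.4%, loss ≈ 6572 × 5.4/100 ≈ 355.
Year 1994: gap = -1.8 × (9.39 - 5.92) = -6.246%, loss ≈ 6572 × 6.246/100 ≈ 410.
Year 1995: gap = -1.8 × (7.35 - 5.92) = -2.574%, loss ≈ 6572 × 2.574/100 ≈ 169.
Year 1996: gap = -1.8 × (10.99 - 5.92) = -9.126%, loss ≈ 6572 × 9.126/100 ≈ 600.
Total lost output = 560 + 355 + 410 + 169 + 600 = 2094 billion.

$2,094 billion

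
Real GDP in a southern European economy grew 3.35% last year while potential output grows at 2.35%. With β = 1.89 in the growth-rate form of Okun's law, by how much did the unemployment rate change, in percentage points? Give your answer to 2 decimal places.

Growth-rate Okun's law: g_Y = g_Y* - β × Δu, so Δu = (g_Y* - g_Y)/β.
Δu = (2.35 - 3.35)/1.89 = -1/1.89 = -0.53 percentage points.

-0.53 percentage points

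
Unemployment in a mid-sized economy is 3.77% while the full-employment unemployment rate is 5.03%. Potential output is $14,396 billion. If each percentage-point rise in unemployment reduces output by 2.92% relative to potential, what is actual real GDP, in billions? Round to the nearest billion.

$14,926 billion

Unemployment gap = 3.77 - 5.03 = -1.26 points, so the output gap is -2.92 × (-1.26) = 3.6792%.
Actual GDP = 14396 × (1 + 3.6792/100) = 14396 × 1.036792 ≈ 14926 billion.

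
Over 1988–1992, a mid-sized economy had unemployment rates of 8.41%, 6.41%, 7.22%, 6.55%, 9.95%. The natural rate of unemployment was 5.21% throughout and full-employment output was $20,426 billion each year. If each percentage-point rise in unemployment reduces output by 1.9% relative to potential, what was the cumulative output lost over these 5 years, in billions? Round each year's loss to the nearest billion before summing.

$4,848 billion

Year 1988: gap = -1.9 × (8.41 - 5.21) = -6.08%, loss ≈ 20426 × 6.08/100 ≈ 1242.
Year 1989: gap = -1.9 × (6.41 - 5.21) = -2.28%, loss ≈ 20426 × 2.28/100 ≈ 466.
Year 1990: gap = -1.9 × (7.22 - 5.21) = -3.819%, loss ≈ 20426 × 3.819/100 ≈ 780.
Year 1991: gap = -1.9 × (6.55 - 5.21) = -2.546%, loss ≈ 20426 × 2.546/100 ≈ 520.
Year 1992: gap = -1.9 × (9.95 - 5.21) = -9.006%, loss ≈ 20426 × 9.006/100 ≈ 1840.
Total lost output = 1242 + 466 + 780 + 520 + 1840 = 4848 billion.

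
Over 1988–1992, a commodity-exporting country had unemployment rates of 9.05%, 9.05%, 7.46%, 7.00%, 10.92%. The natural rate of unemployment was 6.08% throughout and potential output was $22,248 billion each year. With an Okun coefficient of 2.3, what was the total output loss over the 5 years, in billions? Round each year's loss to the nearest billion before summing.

$6,694 billion

Year 1988: gap = -2.3 × (9.05 - 6.08) = -6.831%, loss ≈ 22248 × 6.831/100 ≈ 1520.
Year 1989: gap = -2.3 × (9.05 - 6.08) = -6.831%, loss ≈ 22248 × 6.831/100 ≈ 1520.
Year 1990: gap = -2.3 × (7.46 - 6.08) = -3.174%, loss ≈ 22248 × 3.174/100 ≈ 706.
Year 1991: gap = -2.3 × (7 - 6.08) = -2.116%, loss ≈ 22248 × 2.116/100 ≈ 471.
Year 1992: gap = -2.3 × (10.92 - 6.08) = -11.132%, loss ≈ 22248 × 11.132/100 ≈ 2477.
Total lost output = 1520 + 1520 + 706 + 471 + 2477 = 6694 billion.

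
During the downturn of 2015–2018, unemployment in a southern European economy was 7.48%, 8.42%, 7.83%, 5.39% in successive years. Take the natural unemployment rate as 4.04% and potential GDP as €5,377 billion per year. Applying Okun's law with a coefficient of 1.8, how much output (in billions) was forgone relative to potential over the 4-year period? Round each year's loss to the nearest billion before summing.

€1,255 billion

Year 2015: gap = -1.8 × (7.48 - 4.04) = -6.192%, loss ≈ 5377 × 6.192/100 ≈ 333.
Year 2016: gap = -1.8 × (8.42 - 4.04) = -7.884%, loss ≈ 5377 × 7.884/100 ≈ 424.
Year 2017: gap = -1.8 × (7.83 - 4.04) = -6.822%, loss ≈ 5377 × 6.822/100 ≈ 367.
Year 2018: gap = -1.8 × (5.39 - 4.04) = -2.43%, loss ≈ 5377 × 2.43/100 ≈ 131.
Total lost output = 333 + 424 + 367 + 131 = 1255 billion.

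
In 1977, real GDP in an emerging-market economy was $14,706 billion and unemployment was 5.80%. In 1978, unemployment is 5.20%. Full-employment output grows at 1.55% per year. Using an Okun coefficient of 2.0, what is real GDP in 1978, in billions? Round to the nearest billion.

Δu = 5.2 - 5.8 = -0.6 points.
Okun's law (growth form): g_Y = g_Y* - β × Δu = 1.55 - 2.0 × (-0.60) = 1.55 + 1.2 = 2.75%.
Real GDP in the next year = 14706 × (1 + 2.75/100) = 14706 × 1.0275 ≈ 15110 billion.

$15,110 billion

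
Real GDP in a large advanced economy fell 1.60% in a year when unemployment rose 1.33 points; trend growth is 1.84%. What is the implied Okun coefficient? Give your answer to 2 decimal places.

Growth form: g_Y = g_Y* - β × Δu, so β = (g_Y* - g_Y)/Δu.
β = (1.84 + 1.6)/1.33 = 3.44/1.33 = 2.59.

β ≈ 2.59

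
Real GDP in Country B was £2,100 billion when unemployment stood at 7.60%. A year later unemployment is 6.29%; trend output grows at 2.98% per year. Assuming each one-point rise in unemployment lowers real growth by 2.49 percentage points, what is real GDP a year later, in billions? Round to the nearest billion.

£2,231 billion

Δu = 6.29 - 7.6 = -1.31 points.
Okun's law (growth form): g_Y = g_Y* - β × Δu = 2.98 - 2.49 × (-1.31) = 2.98 + 3.2619 = 6.2419%.
Real GDP in the next year = 2100 × (1 + 6.2419/100) = 2100 × 1.062419 ≈ 2231 billion.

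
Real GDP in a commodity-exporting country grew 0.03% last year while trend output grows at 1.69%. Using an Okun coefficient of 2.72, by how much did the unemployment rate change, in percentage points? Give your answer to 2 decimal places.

Growth-rate Okun's law: g_Y = g_Y* - β × Δu, so Δu = (g_Y* - g_Y)/β.
Δu = (1.69 - 0.03)/2.72 = 1.66/2.72 = 0.61 percentage points.

0.61 percentage points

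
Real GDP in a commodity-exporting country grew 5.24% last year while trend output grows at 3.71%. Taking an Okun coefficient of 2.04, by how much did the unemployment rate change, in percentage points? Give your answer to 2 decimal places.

Growth-rate Okun's law: g_Y = g_Y* - β × Δu, so Δu = (g_Y* - g_Y)/β.
Δu = (3.71 - 5.24)/2.04 = -1.53/2.04 = -0.75 percentage points.

-0.75 percentage points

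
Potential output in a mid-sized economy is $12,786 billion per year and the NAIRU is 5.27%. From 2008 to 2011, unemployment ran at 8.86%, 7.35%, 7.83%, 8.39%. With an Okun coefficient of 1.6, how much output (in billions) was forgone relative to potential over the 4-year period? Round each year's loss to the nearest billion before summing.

Year 2008: gap = -1.6 × (8.86 - 5.27) = -5.744%, loss ≈ 12786 × 5.744/100 ≈ 734.
Year 2009: gap = -1.6 × (7.35 - 5.27) = -3.328%, loss ≈ 12786 × 3.328/100 ≈ 426.
Year 2010: gap = -1.6 × (7.83 - 5.27) = -4.096%, loss ≈ 12786 × 4.096/100 ≈ 524.
Year 2011: gap = -1.6 × (8.39 - 5.27) = -4.992%, loss ≈ 12786 × 4.992/100 ≈ 638.
Total lost output = 734 + 426 + 524 + 638 = 2322 billion.

$2,322 billion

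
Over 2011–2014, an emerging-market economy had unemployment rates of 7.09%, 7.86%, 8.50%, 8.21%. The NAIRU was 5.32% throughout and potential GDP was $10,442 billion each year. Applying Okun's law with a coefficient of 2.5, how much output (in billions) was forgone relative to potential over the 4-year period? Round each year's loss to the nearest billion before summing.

$2,709 billion

Year 2011: gap = -2.5 × (7.09 - 5.32) = -4.425%, loss ≈ 10442 × 4.425/100 ≈ 462.
Year 2012: gap = -2.5 × (7.86 - 5.32) = -6.35%, loss ≈ 10442 × 6.35/100 ≈ 663.
Year 2013: gap = -2.5 × (8.5 - 5.32) = -7.95%, loss ≈ 10442 × 7.95/100 ≈ 830.
Year 2014: gap = -2.5 × (8.21 - 5.32) = -7.225%, loss ≈ 10442 × 7.225/100 ≈ 754.
Total lost output = 462 + 663 + 830 + 754 = 2709 billion.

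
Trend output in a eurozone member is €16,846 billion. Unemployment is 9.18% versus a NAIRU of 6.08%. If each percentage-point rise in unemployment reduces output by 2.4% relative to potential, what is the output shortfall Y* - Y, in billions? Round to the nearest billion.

Output gap = -2.4 × (9.18 - 6.08) = -2.4 × 3.1 = -7.44%.
Actual GDP ≈ 16846 × 0.9256 ≈ 15593 billion, so the shortfall is 16846 - 15593 = 1253 billion.

€1,253 billion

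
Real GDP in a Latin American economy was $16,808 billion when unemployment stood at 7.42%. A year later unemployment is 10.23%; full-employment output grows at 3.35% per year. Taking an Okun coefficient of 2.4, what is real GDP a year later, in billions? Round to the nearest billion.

Δu = 10.23 - 7.42 = 2.81 points.
Okun's law (growth form): g_Y = g_Y* - β × Δu = 3.35 - 2.4 × (2.81) = 3.35 - 6.744 = -3.394%.
Real GDP in the next year = 16808 × (1 - 3.394/100) = 16808 × 0.96606 ≈ 16238 billion.

$16,238 billion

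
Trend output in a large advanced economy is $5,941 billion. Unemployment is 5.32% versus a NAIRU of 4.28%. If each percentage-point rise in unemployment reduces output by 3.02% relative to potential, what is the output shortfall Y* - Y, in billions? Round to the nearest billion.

$187 billion

Output gap = -3.02 × (5.32 - 4.28) = -3.02 × 1.04 = -3.1408%.
Actual GDP ≈ 5941 × 0.968592 ≈ 5754 billion, so the shortfall is 5941 - 5754 = 187 billion.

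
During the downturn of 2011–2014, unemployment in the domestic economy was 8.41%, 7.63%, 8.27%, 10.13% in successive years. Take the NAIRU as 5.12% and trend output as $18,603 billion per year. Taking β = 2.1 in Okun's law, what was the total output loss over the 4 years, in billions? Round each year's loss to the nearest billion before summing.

Year 2011: gap = -2.1 × (8.41 - 5.12) = -6.909%, loss ≈ 18603 × 6.909/100 ≈ 1285.
Year 2012: gap = -2.1 × (7.63 - 5.12) = -5.271%, loss ≈ 18603 × 5.271/100 ≈ 981.
Year 2013: gap = -2.1 × (8.27 - 5.12) = -6.615%, loss ≈ 18603 × 6.615/100 ≈ 1231.
Year 2014: gap = -2.1 × (10.13 - 5.12) = -10.521%, loss ≈ 18603 × 10.521/100 ≈ 1957.
Total lost output = 1285 + 981 + 1231 + 1957 = 5454 billion.

$5,454 billion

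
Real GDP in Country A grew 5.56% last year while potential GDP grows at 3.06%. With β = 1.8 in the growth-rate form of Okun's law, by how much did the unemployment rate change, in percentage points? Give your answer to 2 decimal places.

-1.39 percentage points

Growth-rate Okun's law: g_Y = g_Y* - β × Δu, so Δu = (g_Y* - g_Y)/β.
Δu = (3.06 - 5.56)/1.8 = -2.5/1.8 = -1.39 percentage points.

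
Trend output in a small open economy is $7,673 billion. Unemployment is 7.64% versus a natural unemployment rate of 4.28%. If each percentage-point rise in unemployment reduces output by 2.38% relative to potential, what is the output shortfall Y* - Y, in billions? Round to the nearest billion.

Output gap = -2.38 × (7.64 - 4.28) = -2.38 × 3.36 = -7.9968%.
Actual GDP ≈ 7673 × 0.920032 ≈ 7059 billion, so the shortfall is 7673 - 7059 = 614 billion.

$614 billion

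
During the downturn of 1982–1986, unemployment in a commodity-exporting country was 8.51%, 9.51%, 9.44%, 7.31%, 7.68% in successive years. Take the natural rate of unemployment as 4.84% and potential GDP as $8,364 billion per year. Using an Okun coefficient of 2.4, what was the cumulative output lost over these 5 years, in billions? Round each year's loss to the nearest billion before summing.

$3,663 billion

Year 1982: gap = -2.4 × (8.51 - 4.84) = -8.808%, loss ≈ 8364 × 8.808/100 ≈ 737.
Year 1983: gap = -2.4 × (9.51 - 4.84) = -11.208%, loss ≈ 8364 × 11.208/100 ≈ 937.
Year 1984: gap = -2.4 × (9.44 - 4.84) = -11.04%, loss ≈ 8364 × 11.04/100 ≈ 923.
Year 1985: gap = -2.4 × (7.31 - 4.84) = -5.928%, loss ≈ 8364 × 5.928/100 ≈ 496.
Year 1986: gap = -2.4 × (7.68 - 4.84) = -6.816%, loss ≈ 8364 × 6.816/100 ≈ 570.
Total lost output = 737 + 937 + 923 + 496 + 570 = 3663 billion.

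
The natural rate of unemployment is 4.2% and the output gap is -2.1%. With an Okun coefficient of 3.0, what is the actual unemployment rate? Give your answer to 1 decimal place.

From Okun's law, u - u* = -(output gap)/β = -(-2.1)/3.0 = 0.7 points.
So u = 4.2 + 0.7 = 4.9%.

4.9%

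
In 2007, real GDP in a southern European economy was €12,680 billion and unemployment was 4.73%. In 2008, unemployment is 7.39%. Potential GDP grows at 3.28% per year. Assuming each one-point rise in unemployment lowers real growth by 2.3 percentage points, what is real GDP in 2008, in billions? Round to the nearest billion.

€12,320 billion

Δu = 7.39 - 4.73 = 2.66 points.
Okun's law (growth form): g_Y = g_Y* - β × Δu = 3.28 - 2.3 × (2.66) = 3.28 - 6.118 = -2.838%.
Real GDP in the next year = 12680 × (1 - 2.838/100) = 12680 × 0.97162 ≈ 12320 billion.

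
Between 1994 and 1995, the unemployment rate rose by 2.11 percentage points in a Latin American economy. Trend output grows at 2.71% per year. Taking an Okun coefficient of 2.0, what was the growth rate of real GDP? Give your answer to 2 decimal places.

-1.51%

Growth-rate Okun's law: g_Y = g_Y* - β × Δu.
g_Y = 2.71 - 2.0 × (2.11) = 2.71 - 4.22 = -1.51%, i.e. -1.51% to 2 d.p.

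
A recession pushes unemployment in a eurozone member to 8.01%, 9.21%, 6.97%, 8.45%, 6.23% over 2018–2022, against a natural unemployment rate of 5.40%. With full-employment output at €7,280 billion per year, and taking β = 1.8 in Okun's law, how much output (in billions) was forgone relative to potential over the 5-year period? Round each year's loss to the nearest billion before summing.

Year 2018: gap = -1.8 × (8.01 - 5.4) = -4.698%, loss ≈ 7280 × 4.698/100 ≈ 342.
Year 2019: gap = -1.8 × (9.21 - 5.4) = -6.858%, loss ≈ 7280 × 6.858/100 ≈ 499.
Year 2020: gap = -1.8 × (6.97 - 5.4) = -2.826%, loss ≈ 7280 × 2.826/100 ≈ 206.
Year 2021: gap = -1.8 × (8.45 - 5.4) = -5.49%, loss ≈ 7280 × 5.49/100 ≈ 400.
Year 2022: gap = -1.8 × (6.23 - 5.4) = -1.494%, loss ≈ 7280 × 1.494/100 ≈ 109.
Total lost output = 342 + 499 + 206 + 400 + 109 = 1556 billion.

€1,556 billion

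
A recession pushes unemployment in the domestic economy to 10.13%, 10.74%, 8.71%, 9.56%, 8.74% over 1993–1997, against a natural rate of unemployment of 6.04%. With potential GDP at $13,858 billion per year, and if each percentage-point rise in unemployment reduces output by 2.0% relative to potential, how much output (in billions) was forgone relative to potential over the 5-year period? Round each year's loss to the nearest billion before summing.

Year 1993: gap = -2.0 × (10.13 - 6.04) = -8.18%, loss ≈ 13858 × 8.18/100 ≈ 1134.
Year 1994: gap = -2.0 × (10.74 - 6.04) = -9.4%, loss ≈ 13858 × 9.4/100 ≈ 1303.
Year 1995: gap = -2.0 × (8.71 - 6.04) = -5.34%, loss ≈ 13858 × 5.34/100 ≈ 740.
Year 1996: gap = -2.0 × (9.56 - 6.04) = -7.04%, loss ≈ 13858 × 7.04/100 ≈ 976.
Year 1997: gap = -2.0 × (8.74 - 6.04) = -5.4%, loss ≈ 13858 × 5.4/100 ≈ 748.
Total lost output = 1134 + 1303 + 740 + 976 + 748 = 4901 billion.

$4,901 billion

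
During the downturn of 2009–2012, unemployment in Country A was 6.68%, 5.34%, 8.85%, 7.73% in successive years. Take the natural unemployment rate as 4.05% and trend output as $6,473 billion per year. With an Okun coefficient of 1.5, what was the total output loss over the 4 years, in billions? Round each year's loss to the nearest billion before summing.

Year 2009: gap = -1.5 × (6.68 - 4.05) = -3.945%, loss ≈ 6473 × 3.945/100 ≈ 255.
Year 2010: gap = -1.5 × (5.34 - 4.05) = -1.935%, loss ≈ 6473 × 1.935/100 ≈ 125.
Year 2011: gap = -1.5 × (8.85 - 4.05) = -7.2%, loss ≈ 6473 × 7.2/100 ≈ 466.
Year 2012: gap = -1.5 × (7.73 - 4.05) = -5.52%, loss ≈ 6473 × 5.52/100 ≈ 357.
Total lost output = 255 + 125 + 466 + 357 = 1203 billion.

$1,203 billion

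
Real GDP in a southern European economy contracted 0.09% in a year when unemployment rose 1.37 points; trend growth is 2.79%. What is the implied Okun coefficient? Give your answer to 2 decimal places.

Growth form: g_Y = g_Y* - β × Δu, so β = (g_Y* - g_Y)/Δu.
β = (2.79 + 0.09)/1.37 = 2.88/1.37 = 2.10.

β ≈ 2.10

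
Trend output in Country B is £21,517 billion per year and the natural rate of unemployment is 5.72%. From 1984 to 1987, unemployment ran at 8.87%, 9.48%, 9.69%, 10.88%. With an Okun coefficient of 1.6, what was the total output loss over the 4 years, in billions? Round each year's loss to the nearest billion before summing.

£5,521 billion

Year 1984: gap = -1.6 × (8.87 - 5.72) = -5.04%, loss ≈ 21517 × 5.04/100 ≈ 1084.
Year 1985: gap = -1.6 × (9.48 - 5.72) = -6.016%, loss ≈ 21517 × 6.016/100 ≈ 1294.
Year 1986: gap = -1.6 × (9.69 - 5.72) = -6.352%, loss ≈ 21517 × 6.352/100 ≈ 1367.
Year 1987: gap = -1.6 × (10.88 - 5.72) = -8.256%, loss ≈ 21517 × 8.256/100 ≈ 1776.
Total lost output = 1084 + 1294 + 1367 + 1776 = 5521 billion.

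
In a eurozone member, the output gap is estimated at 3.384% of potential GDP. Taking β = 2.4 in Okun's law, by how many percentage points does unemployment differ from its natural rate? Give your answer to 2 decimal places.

-1.41 percentage points

Okun's law: output gap = -β × (u - u*), so u - u* = -(output gap)/β.
u - u* = -(3.384)/2.4 = -1.41 percentage points.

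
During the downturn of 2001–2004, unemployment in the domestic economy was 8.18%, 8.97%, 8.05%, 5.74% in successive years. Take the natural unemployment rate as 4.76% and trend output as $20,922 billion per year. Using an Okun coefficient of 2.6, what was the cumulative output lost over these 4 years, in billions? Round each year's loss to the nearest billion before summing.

$6,473 billion

Year 2001: gap = -2.6 × (8.18 - 4.76) = -8.892%, loss ≈ 20922 × 8.892/100 ≈ 1860.
Year 2002: gap = -2.6 × (8.97 - 4.76) = -10.946%, loss ≈ 20922 × 10.946/100 ≈ 2290.
Year 2003: gap = -2.6 × (8.05 - 4.76) = -8.554%, loss ≈ 20922 × 8.554/100 ≈ 1790.
Year 2004: gap = -2.6 × (5.74 - 4.76) = -2.548%, loss ≈ 20922 × 2.548/100 ≈ 533.
Total lost output = 1860 + 2290 + 1790 + 533 = 6473 billion.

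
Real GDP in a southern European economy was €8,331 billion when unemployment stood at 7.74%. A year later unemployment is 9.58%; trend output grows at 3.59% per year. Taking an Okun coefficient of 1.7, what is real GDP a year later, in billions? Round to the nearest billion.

€8,369 billion

Δu = 9.58 - 7.74 = 1.84 points.
Okun's law (growth form): g_Y = g_Y* - β × Δu = 3.59 - 1.7 × (1.84) = 3.59 - 3.128 = 0.462%.
Real GDP in the next year = 8331 × (1 + 0.462/100) = 8331 × 1.00462 ≈ 8369 billion.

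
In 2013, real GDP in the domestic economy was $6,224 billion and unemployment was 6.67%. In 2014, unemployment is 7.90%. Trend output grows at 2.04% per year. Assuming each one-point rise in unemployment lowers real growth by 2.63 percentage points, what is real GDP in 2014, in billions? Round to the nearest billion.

$6,150 billion

Δu = 7.9 - 6.67 = 1.23 points.
Okun's law (growth form): g_Y = g_Y* - β × Δu = 2.04 - 2.63 × (1.23) = 2.04 - 3.2349 = -1.1949%.
Real GDP in the next year = 6224 × (1 - 1.1949/100) = 6224 × 0.988051 ≈ 6150 billion.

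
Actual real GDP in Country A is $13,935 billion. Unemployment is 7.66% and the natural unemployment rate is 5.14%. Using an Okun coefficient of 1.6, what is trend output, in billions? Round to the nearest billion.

$14,520 billion

Unemployment gap = 7.66 - 5.14 = 2.52 points, so output gap = -1.6 × 2.52 = -4.032%.
Since Y = Y* × (1 + gap/100), Y* = 13935/0.95968 ≈ 14520 billion.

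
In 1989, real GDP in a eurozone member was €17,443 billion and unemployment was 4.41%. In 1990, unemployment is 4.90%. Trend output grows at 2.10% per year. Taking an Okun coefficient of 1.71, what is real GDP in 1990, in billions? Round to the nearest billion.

Δu = 4.9 - 4.41 = 0.49 points.
Okun's law (growth form): g_Y = g_Y* - β × Δu = 2.10 - 1.71 × (0.49) = 2.1 - 0.8379 = 1.2621%.
Real GDP in the next year = 17443 × (1 + 1.2621/100) = 17443 × 1.012621 ≈ 17663 billion.

€17,663 billion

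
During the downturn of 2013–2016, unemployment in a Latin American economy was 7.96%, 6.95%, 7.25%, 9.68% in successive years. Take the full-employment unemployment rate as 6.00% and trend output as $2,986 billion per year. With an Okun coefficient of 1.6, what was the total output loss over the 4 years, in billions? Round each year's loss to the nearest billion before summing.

Year 2013: gap = -1.6 × (7.96 - 6) = -3.136%, loss ≈ 2986 × 3.136/100 ≈ 94.
Year 2014: gap = -1.6 × (6.95 - 6) = -1.52%, loss ≈ 2986 × 1.52/100 ≈ 45.
Year 2015: gap = -1.6 × (7.25 - 6) = -2%, loss ≈ 2986 × 2/100 ≈ 60.
Year 2016: gap = -1.6 × (9.68 - 6) = -5.888%, loss ≈ 2986 × 5.888/100 ≈ 176.
Total lost output = 94 + 45 + 60 + 176 = 375 billion.

$375 billion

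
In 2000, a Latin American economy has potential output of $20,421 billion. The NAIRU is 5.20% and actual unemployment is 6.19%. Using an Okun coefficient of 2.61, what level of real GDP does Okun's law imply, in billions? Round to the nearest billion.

Unemployment gap = 6.19 - 5.2 = 0.99 points, so the output gap is -2.61 × 0.99 = -2.5839%.
Actual GDP = 20421 × (1 - 2.5839/100) = 20421 × 0.974161 ≈ 19893 billion.

$19,893 billion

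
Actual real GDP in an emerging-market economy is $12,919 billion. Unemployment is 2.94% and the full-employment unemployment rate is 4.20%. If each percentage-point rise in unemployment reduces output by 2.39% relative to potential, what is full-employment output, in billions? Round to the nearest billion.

$12,541 billion

Unemployment gap = 2.94 - 4.2 = -1.26 points, so output gap = -2.39 × (-1.26) = 3.0114%.
Since Y = Y* × (1 + gap/100), Y* = 12919/1.030114 ≈ 12541 billion.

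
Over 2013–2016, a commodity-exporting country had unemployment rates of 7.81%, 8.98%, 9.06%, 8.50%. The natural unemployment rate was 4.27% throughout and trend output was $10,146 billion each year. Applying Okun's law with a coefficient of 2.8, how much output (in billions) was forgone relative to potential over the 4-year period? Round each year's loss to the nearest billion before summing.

Year 2013: gap = -2.8 × (7.81 - 4.27) = -9.912%, loss ≈ 10146 × 9.912/100 ≈ 1006.
Year 2014: gap = -2.8 × (8.98 - 4.27) = -13.188%, loss ≈ 10146 × 13.188/100 ≈ 1338.
Year 2015: gap = -2.8 × (9.06 - 4.27) = -13.412%, loss ≈ 10146 × 13.412/100 ≈ 1361.
Year 2016: gap = -2.8 × (8.5 - 4.27) = -11.844%, loss ≈ 10146 × 11.844/100 ≈ 1202.
Total lost output = 1006 + 1338 + 1361 + 1202 = 4907 billion.

$4,907 billion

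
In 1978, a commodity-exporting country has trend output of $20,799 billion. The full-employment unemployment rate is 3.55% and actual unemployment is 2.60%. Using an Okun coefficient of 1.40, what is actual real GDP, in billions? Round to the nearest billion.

$21,076 billion

Unemployment gap = 2.6 - 3.55 = -0.95 points, so the output gap is -1.4 × (-0.95) = 1.33%.
Actual GDP = 20799 × (1 + 1.33/100) = 20799 × 1.0133 ≈ 21076 billion.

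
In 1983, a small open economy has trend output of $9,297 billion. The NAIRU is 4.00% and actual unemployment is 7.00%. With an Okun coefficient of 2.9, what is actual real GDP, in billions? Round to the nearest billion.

$8,488 billion

Unemployment gap = 7 - 4 = 3 points, so the output gap is -2.9 × 3 = -8.7%.
Actual GDP = 9297 × (1 - 8.7/100) = 9297 × 0.913 ≈ 8488 billion.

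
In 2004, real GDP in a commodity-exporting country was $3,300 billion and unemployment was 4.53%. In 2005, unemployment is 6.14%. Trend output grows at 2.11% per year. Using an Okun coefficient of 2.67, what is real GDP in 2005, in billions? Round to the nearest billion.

Δu = 6.14 - 4.53 = 1.61 points.
Okun's law (growth form): g_Y = g_Y* - β × Δu = 2.11 - 2.67 × (1.61) = 2.11 - 4.2987 = -2.1887%.
Real GDP in the next year = 3300 × (1 - 2.1887/100) = 3300 × 0.978113 ≈ 3228 billion.

$3,228 billion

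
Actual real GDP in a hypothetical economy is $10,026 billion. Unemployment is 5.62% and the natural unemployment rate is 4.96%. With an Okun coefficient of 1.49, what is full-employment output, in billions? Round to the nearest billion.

Unemployment gap = 5.62 - 4.96 = 0.66 points, so output gap = -1.49 × 0.66 = -0.9834%.
Since Y = Y* × (1 + gap/100), Y* = 10026/0.990166 ≈ 10126 billion.

$10,126 billion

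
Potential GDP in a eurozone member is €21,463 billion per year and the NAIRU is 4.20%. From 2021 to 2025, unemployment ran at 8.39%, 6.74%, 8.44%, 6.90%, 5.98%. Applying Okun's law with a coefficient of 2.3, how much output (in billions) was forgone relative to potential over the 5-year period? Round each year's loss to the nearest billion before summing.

Year 2021: gap = -2.3 × (8.39 - 4.2) = -9.637%, loss ≈ 21463 × 9.637/100 ≈ 2068.
Year 2022: gap = -2.3 × (6.74 - 4.2) = -5.842%, loss ≈ 21463 × 5.842/100 ≈ 1254.
Year 2023: gap = -2.3 × (8.44 - 4.2) = -9.752%, loss ≈ 21463 × 9.752/100 ≈ 2093.
Year 2024: gap = -2.3 × (6.9 - 4.2) = -6.21%, loss ≈ 21463 × 6.21/100 ≈ 1333.
Year 2025: gap = -2.3 × (5.98 - 4.2) = -4.094%, loss ≈ 21463 × 4.094/100 ≈ 879.
Total lost output = 2068 + 1254 + 2093 + 1333 + 879 = 7627 billion.

€7,627 billion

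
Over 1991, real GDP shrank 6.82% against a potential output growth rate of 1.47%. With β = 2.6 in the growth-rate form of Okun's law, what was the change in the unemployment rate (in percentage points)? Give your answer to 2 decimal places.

Growth-rate Okun's law: g_Y = g_Y* - β × Δu, so Δu = (g_Y* - g_Y)/β.
Δu = (1.47 + 6.82)/2.6 = 8.29/2.6 = 3.19 percentage points.

3.19 percentage points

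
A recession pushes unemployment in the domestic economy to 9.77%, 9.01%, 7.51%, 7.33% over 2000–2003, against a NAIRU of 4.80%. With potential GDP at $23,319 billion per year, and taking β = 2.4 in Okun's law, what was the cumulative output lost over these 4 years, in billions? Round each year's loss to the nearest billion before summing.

Year 2000: gap = -2.4 × (9.77 - 4.8) = -11.928%, loss ≈ 23319 × 11.928/100 ≈ 2781.
Year 2001: gap = -2.4 × (9.01 - 4.8) = -10.104%, loss ≈ 23319 × 10.104/100 ≈ 2356.
Year 2002: gap = -2.4 × (7.51 - 4.8) = -6.504%, loss ≈ 23319 × 6.504/100 ≈ 1517.
Year 2003: gap = -2.4 × (7.33 - 4.8) = -6.072%, loss ≈ 23319 × 6.072/100 ≈ 1416.
Total lost output = 2781 + 2356 + 1517 + 1416 = 8070 billion.

$8,070 billion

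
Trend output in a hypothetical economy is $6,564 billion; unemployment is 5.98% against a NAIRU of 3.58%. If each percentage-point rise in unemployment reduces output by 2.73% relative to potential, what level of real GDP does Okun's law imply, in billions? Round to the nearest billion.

$6,134 billion

Unemployment gap = 5.98 - 3.58 = 2.4 points, so the output gap is -2.73 × 2.4 = -6.552%.
Actual GDP = 6564 × (1 - 6.552/100) = 6564 × 0.93448 ≈ 6134 billion.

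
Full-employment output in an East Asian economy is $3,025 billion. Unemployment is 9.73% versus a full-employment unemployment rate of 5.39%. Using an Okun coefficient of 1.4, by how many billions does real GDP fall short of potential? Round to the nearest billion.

Output gap = -1.4 × (9.73 - 5.39) = -1.4 × 4.34 = -6.076%.
Actual GDP ≈ 3025 × 0.93924 ≈ 2841 billion, so the shortfall is 3025 - 2841 = 184 billion.

$184 billion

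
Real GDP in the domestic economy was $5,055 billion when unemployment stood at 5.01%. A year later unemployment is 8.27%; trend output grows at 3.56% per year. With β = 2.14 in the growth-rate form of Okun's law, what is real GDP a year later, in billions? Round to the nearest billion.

Δu = 8.27 - 5.01 = 3.26 points.
Okun's law (growth form): g_Y = g_Y* - β × Δu = 3.56 - 2.14 × (3.26) = 3.56 - 6.9764 = -3.4164%.
Real GDP in the next year = 5055 × (1 - 3.4164/100) = 5055 × 0.965836 ≈ 4882 billion.

$4,882 billion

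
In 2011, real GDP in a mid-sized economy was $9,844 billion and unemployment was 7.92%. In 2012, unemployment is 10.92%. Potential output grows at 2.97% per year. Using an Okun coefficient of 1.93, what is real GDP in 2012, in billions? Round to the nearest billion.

Δu = 10.92 - 7.92 = 3 points.
Okun's law (growth form): g_Y = g_Y* - β × Δu = 2.97 - 1.93 × (3.00) = 2.97 - 5.79 = -2.82%.
Real GDP in the next year = 9844 × (1 - 2.82/100) = 9844 × 0.9718 ≈ 9566 billion.

$9,566 billion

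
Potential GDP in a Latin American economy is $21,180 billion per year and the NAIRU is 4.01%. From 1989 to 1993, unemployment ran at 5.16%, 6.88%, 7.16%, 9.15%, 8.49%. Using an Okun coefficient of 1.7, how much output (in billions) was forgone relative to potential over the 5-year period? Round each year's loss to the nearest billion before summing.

$6,045 billion

Year 1989: gap = -1.7 × (5.16 - 4.01) = -1.955%, loss ≈ 21180 × 1.955/100 ≈ 414.
Year 1990: gap = -1.7 × (6.88 - 4.01) = -4.879%, loss ≈ 21180 × 4.879/100 ≈ 1033.
Year 1991: gap = -1.7 × (7.16 - 4.01) = -5.355%, loss ≈ 21180 × 5.355/100 ≈ 1134.
Year 1992: gap = -1.7 × (9.15 - 4.01) = -8.738%, loss ≈ 21180 × 8.738/100 ≈ 1851.
Year 1993: gap = -1.7 × (8.49 - 4.01) = -7.616%, loss ≈ 21180 × 7.616/100 ≈ 1613.
Total lost output = 414 + 1033 + 1134 + 1851 + 1613 = 6045 billion.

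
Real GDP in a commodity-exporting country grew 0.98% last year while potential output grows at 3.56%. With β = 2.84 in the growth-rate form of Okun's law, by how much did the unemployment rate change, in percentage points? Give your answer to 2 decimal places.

Growth-rate Okun's law: g_Y = g_Y* - β × Δu, so Δu = (g_Y* - g_Y)/β.
Δu = (3.56 - 0.98)/2.84 = 2.58/2.84 = 0.91 percentage points.

0.91 percentage points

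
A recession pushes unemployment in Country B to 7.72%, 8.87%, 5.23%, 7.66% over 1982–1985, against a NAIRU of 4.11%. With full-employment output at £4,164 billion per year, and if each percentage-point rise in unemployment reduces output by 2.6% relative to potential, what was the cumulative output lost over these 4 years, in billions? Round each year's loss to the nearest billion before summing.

Year 1982: gap = -2.6 × (7.72 - 4.11) = -9.386%, loss ≈ 4164 × 9.386/100 ≈ 391.
Year 1983: gap = -2.6 × (8.87 - 4.11) = -12.376%, loss ≈ 4164 × 12.376/100 ≈ 515.
Year 1984: gap = -2.6 × (5.23 - 4.11) = -2.912%, loss ≈ 4164 × 2.912/100 ≈ 121.
Year 1985: gap = -2.6 × (7.66 - 4.11) = -9.23%, loss ≈ 4164 × 9.23/100 ≈ 384.
Total lost output = 391 + 515 + 121 + 384 = 1411 billion.

£1,411 billion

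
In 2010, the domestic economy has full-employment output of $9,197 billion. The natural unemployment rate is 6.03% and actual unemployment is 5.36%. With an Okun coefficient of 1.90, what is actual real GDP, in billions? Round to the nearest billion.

Unemployment gap = 5.36 - 6.03 = -0.67 points, so the output gap is -1.9 × (-0.67) = 1.273%.
Actual GDP = 9197 × (1 + 1.273/100) = 9197 × 1.01273 ≈ 9314 billion.

$9,314 billion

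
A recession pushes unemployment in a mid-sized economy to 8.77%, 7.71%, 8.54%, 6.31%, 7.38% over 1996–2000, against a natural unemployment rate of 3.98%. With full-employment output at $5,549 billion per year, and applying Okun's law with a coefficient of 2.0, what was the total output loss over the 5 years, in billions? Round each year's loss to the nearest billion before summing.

$2,088 billion

Year 1996: gap = -2.0 × (8.77 - 3.98) = -9.58%, loss ≈ 5549 × 9.58/100 ≈ 532.
Year 1997: gap = -2.0 × (7.71 - 3.98) = -7.46%, loss ≈ 5549 × 7.46/100 ≈ 414.
Year 1998: gap = -2.0 × (8.54 - 3.98) = -9.12%, loss ≈ 5549 × 9.12/100 ≈ 506.
Year 1999: gap = -2.0 × (6.31 - 3.98) = -4.66%, loss ≈ 5549 × 4.66/100 ≈ 259.
Year 2000: gap = -2.0 × (7.38 - 3.98) = -6.8%, loss ≈ 5549 × 6.8/100 ≈ 377.
Total lost output = 532 + 414 + 506 + 259 + 377 = 2088 billion.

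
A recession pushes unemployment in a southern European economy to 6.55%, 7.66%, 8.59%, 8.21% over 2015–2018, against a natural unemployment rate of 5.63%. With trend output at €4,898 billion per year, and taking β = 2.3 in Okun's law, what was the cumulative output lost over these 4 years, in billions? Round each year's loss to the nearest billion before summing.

€957 billion

Year 2015: gap = -2.3 × (6.55 - 5.63) = -2.116%, loss ≈ 4898 × 2.116/100 ≈ 104.
Year 2016: gap = -2.3 × (7.66 - 5.63) = -4.669%, loss ≈ 4898 × 4.669/100 ≈ 229.
Year 2017: gap = -2.3 × (8.59 - 5.63) = -6.808%, loss ≈ 4898 × 6.808/100 ≈ 333.
Year 2018: gap = -2.3 × (8.21 - 5.63) = -5.934%, loss ≈ 4898 × 5.934/100 ≈ 291.
Total lost output = 104 + 229 + 333 + 291 = 957 billion.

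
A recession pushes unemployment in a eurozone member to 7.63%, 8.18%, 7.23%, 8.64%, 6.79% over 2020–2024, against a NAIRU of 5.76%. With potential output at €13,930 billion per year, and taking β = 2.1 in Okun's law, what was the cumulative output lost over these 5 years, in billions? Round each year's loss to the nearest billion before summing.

Year 2020: gap = -2.1 × (7.63 - 5.76) = -3.927%, loss ≈ 13930 × 3.927/100 ≈ 547.
Year 2021: gap = -2.1 × (8.18 - 5.76) = -5.082%, loss ≈ 13930 × 5.082/100 ≈ 708.
Year 2022: gap = -2.1 × (7.23 - 5.76) = -3.087%, loss ≈ 13930 × 3.087/100 ≈ 430.
Year 2023: gap = -2.1 × (8.64 - 5.76) = -6.048%, loss ≈ 13930 × 6.048/100 ≈ 842.
Year 2024: gap = -2.1 × (6.79 - 5.76) = -2.163%, loss ≈ 13930 × 2.163/100 ≈ 301.
Total lost output = 547 + 708 + 430 + 842 + 301 = 2828 billion.

€2,828 billion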